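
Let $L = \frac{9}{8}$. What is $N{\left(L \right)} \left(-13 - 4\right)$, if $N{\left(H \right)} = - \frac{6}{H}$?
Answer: $\frac{272}{3} \approx 90.667$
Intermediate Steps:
$L = \frac{9}{8}$ ($L = 9 \cdot \frac{1}{8} = \frac{9}{8} \approx 1.125$)
$N{\left(L \right)} \left(-13 - 4\right) = - \frac{6}{\frac{9}{8}} \left(-13 - 4\right) = \left(-6\right) \frac{8}{9} \left(-17\right) = \left(- \frac{16}{3}\right) \left(-17\right) = \frac{272}{3}$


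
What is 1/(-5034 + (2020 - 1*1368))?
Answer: -1/4382 ≈ -0.00022821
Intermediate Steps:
1/(-5034 + (2020 - 1*1368)) = 1/(-5034 + (2020 - 1368)) = 1/(-5034 + 652) = 1/(-4382) = -1/4382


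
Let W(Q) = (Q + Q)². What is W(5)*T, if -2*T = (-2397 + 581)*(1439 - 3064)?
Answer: -147550000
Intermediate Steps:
T = -1475500 (T = -(-2397 + 581)*(1439 - 3064)/2 = -(-908)*(-1625) = -½*2951000 = -1475500)
W(Q) = 4*Q² (W(Q) = (2*Q)² = 4*Q²)
W(5)*T = (4*5²)*(-1475500) = (4*25)*(-1475500) = 100*(-1475500) = -147550000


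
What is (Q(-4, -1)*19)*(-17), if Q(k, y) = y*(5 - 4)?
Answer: 323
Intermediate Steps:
Q(k, y) = y (Q(k, y) = y*1 = y)
(Q(-4, -1)*19)*(-17) = -1*19*(-17) = -19*(-17) = 323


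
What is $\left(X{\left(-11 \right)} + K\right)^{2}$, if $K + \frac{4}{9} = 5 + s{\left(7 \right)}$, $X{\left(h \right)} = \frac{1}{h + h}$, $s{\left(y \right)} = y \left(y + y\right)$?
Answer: $\frac{411968209}{39204} \approx 10508.0$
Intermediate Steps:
$s{\left(y \right)} = 2 y^{2}$ ($s{\left(y \right)} = y 2 y = 2 y^{2}$)
$X{\left(h \right)} = \frac{1}{2 h}$
$K = \frac{923}{9}$ ($K = - \frac{4}{9} + \left(5 + 2 \cdot 7^{2}\right) = - \frac{4}{9} + \left(5 + 2 \cdot 49\right) = - \frac{4}{9} + \left(5 + 98\right) = - \frac{4}{9} + 103 = \frac{923}{9} \approx 102.56$)
$\left(X{\left(-11 \right)} + K\right)^{2} = \left(\frac{1}{2 \left(-11\right)} + \frac{923}{9}\right)^{2} = \left(\frac{1}{2} \left(- \frac{1}{11}\right) + \frac{923}{9}\right)^{2} = \left(- \frac{1}{22} + \frac{923}{9}\right)^{2} = \left(\frac{20297}{198}\right)^{2} = \frac{411968209}{39204}$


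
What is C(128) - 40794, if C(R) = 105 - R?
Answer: -40817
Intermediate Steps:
C(128) - 40794 = (105 - 1*128) - 40794 = (105 - 128) - 40794 = -23 - 40794 = -40817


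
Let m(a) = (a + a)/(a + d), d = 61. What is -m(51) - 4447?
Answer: -249083/56 ≈ -4447.9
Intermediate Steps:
m(a) = 2*a/(61 + a) (m(a) = (a + a)/(a + 61) = (2*a)/(61 + a) = 2*a/(61 + a))
-m(51) - 4447 = -2*51/(61 + 51) - 4447 = -2*51/112 - 4447 = -1*51/56 - 4447 = -51/56 - 4447 = -249083/56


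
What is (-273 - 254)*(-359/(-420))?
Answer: -189193/420 ≈ -450.46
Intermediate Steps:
(-273 - 254)*(-359/(-420)) = -(-189193)*(-1)/420 = -527*359/420 = -189193/420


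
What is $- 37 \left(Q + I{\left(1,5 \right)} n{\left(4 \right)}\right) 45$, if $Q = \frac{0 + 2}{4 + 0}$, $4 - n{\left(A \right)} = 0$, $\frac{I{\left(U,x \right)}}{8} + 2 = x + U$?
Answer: $- \frac{427905}{2} \approx -2.1395 \cdot 10^{5}$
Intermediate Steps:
$I{\left(U,x \right)} = -16 + 8 U + 8 x$ ($I{\left(U,x \right)} = -16 + 8 \left(x + U\right) = -16 + 8 \left(U + x\right) = -16 + \left(8 U + 8 x\right) = -16 + 8 U + 8 x$)
$n{\left(A \right)} = 4$ ($n{\left(A \right)} = 4 - 0 = 4 + 0 = 4$)
$Q = \frac{1}{2}$ ($Q = \frac{2}{4} = 2 \cdot \frac{1}{4} = \frac{1}{2} \approx 0.5$)
$- 37 \left(Q + I{\left(1,5 \right)} n{\left(4 \right)}\right) 45 = - 37 \left(\frac{1}{2} + \left(-16 + 8 \cdot 1 + 8 \cdot 5\right) 4\right) 45 = - 37 \left(\frac{1}{2} + \left(-16 + 8 + 40\right) 4\right) 45 = - 37 \left(\frac{1}{2} + 32 \cdot 4\right) 45 = - 37 \left(\frac{1}{2} + 128\right) 45 = \left(-37\right) \frac{257}{2} \cdot 45 = \left(- \frac{9509}{2}\right) 45 = - \frac{427905}{2}$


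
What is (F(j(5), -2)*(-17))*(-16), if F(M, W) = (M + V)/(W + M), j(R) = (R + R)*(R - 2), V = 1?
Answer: 2108/7 ≈ 301.14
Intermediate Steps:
j(R) = 2*R*(-2 + R) (j(R) = (2*R)*(-2 + R) = 2*R*(-2 + R))
F(M, W) = (1 + M)/(M + W) (F(M, W) = (M + 1)/(W + M) = (1 + M)/(M + W))
(F(j(5), -2)*(-17))*(-16) = (((1 + 2*5*(-2 + 5))/(2*5*(-2 + 5) - 2))*(-17))*(-16) = (((1 + 2*5*3)/(2*5*3 - 2))*(-17))*(-16) = (((1 + 30)/(30 - 2))*(-17))*(-16) = ((31/28)*(-17))*(-16) = -527/28*(-16) = 2108/7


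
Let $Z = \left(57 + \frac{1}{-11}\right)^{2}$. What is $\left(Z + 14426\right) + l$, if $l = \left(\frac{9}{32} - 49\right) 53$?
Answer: $\frac{58399637}{3872} \approx 15083.0$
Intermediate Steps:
$l = - \frac{82627}{32}$ ($l = \left(9 \cdot \frac{1}{32} - 49\right) 53 = \left(\frac{9}{32} - 49\right) 53 = \left(- \frac{1559}{32}\right) 53 = - \frac{82627}{32} \approx -2582.1$)
$Z = \frac{391876}{121}$ ($Z = \left(57 - \frac{1}{11}\right)^{2} = \left(\frac{626}{11}\right)^{2} = \frac{391876}{121} \approx 3238.6$)
$\left(Z + 14426\right) + l = \left(\frac{391876}{121} + 14426\right) - \frac{82627}{32} = \frac{2137422}{121} - \frac{82627}{32} = \frac{58399637}{3872}$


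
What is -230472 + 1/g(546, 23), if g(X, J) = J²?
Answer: -121919687/529 ≈ -2.3047e+5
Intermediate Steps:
-230472 + 1/g(546, 23) = -230472 + 1/(23²) = -230472 + 1/529 = -121919687/529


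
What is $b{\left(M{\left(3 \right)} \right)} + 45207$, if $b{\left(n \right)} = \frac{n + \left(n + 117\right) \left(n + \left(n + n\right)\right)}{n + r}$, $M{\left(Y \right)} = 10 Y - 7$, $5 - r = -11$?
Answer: $\frac{1772756}{39} \approx 45455.0$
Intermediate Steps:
$r = 16$ ($r = 5 - -11 = 5 + 11 = 16$)
$M{\left(Y \right)} = -7 + 10 Y$
$b{\left(n \right)} = \frac{n + 3 n \left(117 + n\right)}{16 + n}$ ($b{\left(n \right)} = \frac{n + \left(n + 117\right) \left(n + \left(n + n\right)\right)}{n + 16} = \frac{n + \left(117 + n\right) \left(n + 2 n\right)}{16 + n} = \frac{n + \left(117 + n\right) 3 n}{16 + n} = \frac{n + 3 n \left(117 + n\right)}{16 + n}$)
$b{\left(M{\left(3 \right)} \right)} + 45207 = \frac{\left(-7 + 10 \cdot 3\right) \left(352 + 3 \left(-7 + 10 \cdot 3\right)\right)}{16 + \left(-7 + 10 \cdot 3\right)} + 45207 = \frac{\left(-7 + 30\right) \left(352 + 3 \left(-7 + 30\right)\right)}{16 + \left(-7 + 30\right)} + 45207 = \frac{23 \left(352 + 3 \cdot 23\right)}{16 + 23} + 45207 = \frac{23 \left(352 + 69\right)}{39} + 45207 = 23 \cdot \frac{1}{39} \cdot 421 + 45207 = \frac{9683}{39} + 45207 = \frac{1772756}{39}$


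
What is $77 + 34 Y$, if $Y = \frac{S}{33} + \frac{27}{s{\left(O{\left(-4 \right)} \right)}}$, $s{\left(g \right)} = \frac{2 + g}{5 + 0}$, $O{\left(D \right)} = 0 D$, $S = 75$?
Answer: $\frac{26942}{11} \approx 2449.3$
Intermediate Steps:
$O{\left(D \right)} = 0$
$s{\left(g \right)} = \frac{2}{5} + \frac{g}{5}$ ($s{\left(g \right)} = \frac{2 + g}{5} = \left(2 + g\right) \frac{1}{5} = \frac{2}{5} + \frac{g}{5}$)
$Y = \frac{1535}{22}$ ($Y = \frac{75}{33} + \frac{27}{\frac{2}{5} + \frac{1}{5} \cdot 0} = 75 \cdot \frac{1}{33} + \frac{27}{\frac{2}{5} + 0} = \frac{25}{11} + \frac{27}{\frac{2}{5}} = \frac{25}{11} + 27 \cdot \frac{5}{2} = \frac{25}{11} + \frac{135}{2} = \frac{1535}{22} \approx 69.773$)
$77 + 34 Y = 77 + 34 \cdot \frac{1535}{22} = 77 + \frac{26095}{11} = \frac{26942}{11}$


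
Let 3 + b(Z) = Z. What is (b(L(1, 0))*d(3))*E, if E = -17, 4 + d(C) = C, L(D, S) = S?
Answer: -51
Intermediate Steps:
d(C) = -4 + C
b(Z) = -3 + Z
(b(L(1, 0))*d(3))*E = ((-3 + 0)*(-4 + 3))*(-17) = -3*(-1)*(-17) = 3*(-17) = -51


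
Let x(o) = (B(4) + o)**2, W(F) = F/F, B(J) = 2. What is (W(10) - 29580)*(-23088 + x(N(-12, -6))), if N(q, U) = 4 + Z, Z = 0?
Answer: 681855108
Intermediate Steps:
W(F) = 1
N(q, U) = 4 (N(q, U) = 4 + 0 = 4)
x(o) = (2 + o)**2
(W(10) - 29580)*(-23088 + x(N(-12, -6))) = (1 - 29580)*(-23088 + (2 + 4)**2) = -29579*(-23088 + 6**2) = -29579*(-23088 + 36) = -29579*(-23052) = 681855108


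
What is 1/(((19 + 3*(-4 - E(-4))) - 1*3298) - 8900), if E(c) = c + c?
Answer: -1/12167 ≈ -8.2190e-5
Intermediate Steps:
E(c) = 2*c
1/(((19 + 3*(-4 - E(-4))) - 1*3298) - 8900) = 1/(((19 + 3*(-4 - 2*(-4))) - 1*3298) - 8900) = 1/(((19 + 3*(-4 - 1*(-8))) - 3298) - 8900) = 1/(((19 + 3*(-4 + 8)) - 3298) - 8900) = 1/(((19 + 3*4) - 3298) - 8900) = 1/(((19 + 12) - 3298) - 8900) = 1/((31 - 3298) - 8900) = 1/(-3267 - 8900) = 1/(-12167) = -1/12167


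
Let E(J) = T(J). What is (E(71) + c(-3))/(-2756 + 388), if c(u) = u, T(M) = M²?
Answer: -2519/1184 ≈ -2.1275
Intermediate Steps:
E(J) = J²
(E(71) + c(-3))/(-2756 + 388) = (71² - 3)/(-2756 + 388) = (5041 - 3)/(-2368) = 5038*(-1/2368) = -2519/1184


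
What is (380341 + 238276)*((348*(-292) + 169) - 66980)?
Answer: -104191805459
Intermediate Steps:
(380341 + 238276)*((348*(-292) + 169) - 66980) = 618617*((-101616 + 169) - 66980) = 618617*(-101447 - 66980) = 618617*(-168427) = -104191805459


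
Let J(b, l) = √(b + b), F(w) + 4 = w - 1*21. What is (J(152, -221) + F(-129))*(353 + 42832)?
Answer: -6650490 + 172740*√19 ≈ -5.8975e+6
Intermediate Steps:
F(w) = -25 + w (F(w) = -4 + (w - 1*21) = -4 + (w - 21) = -4 + (-21 + w) = -25 + w)
J(b, l) = √2*√b (J(b, l) = √(2*b) = √2*√b)
(J(152, -221) + F(-129))*(353 + 42832) = (√2*√152 + (-25 - 129))*(353 + 42832) = (√2*(2*√38) - 154)*43185 = (4*√19 - 154)*43185 = (-154 + 4*√19)*43185 = -6650490 + 172740*√19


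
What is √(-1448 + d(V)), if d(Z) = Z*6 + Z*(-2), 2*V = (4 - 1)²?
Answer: I*√1430 ≈ 37.815*I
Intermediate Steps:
V = 9/2 (V = (4 - 1)²/2 = (½)*3² = (½)*9 = 9/2 ≈ 4.5000)
d(Z) = 4*Z (d(Z) = 6*Z - 2*Z = 4*Z)
√(-1448 + d(V)) = √(-1448 + 4*(9/2)) = √(-1448 + 18) = √(-1430) = I*√1430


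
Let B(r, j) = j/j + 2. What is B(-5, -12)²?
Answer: 9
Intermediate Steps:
B(r, j) = 3 (B(r, j) = 1 + 2 = 3)
B(-5, -12)² = 3² = 9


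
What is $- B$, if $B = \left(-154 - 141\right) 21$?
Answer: $6195$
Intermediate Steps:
$B = -6195$ ($B = \left(-295\right) 21 = -6195$)
$- B = \left(-1\right) \left(-6195\right) = 6195$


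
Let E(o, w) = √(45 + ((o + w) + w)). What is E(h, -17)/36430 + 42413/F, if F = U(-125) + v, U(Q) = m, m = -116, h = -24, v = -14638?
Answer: -42413/14754 + I*√13/36430 ≈ -2.8747 + 9.8972e-5*I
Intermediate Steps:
U(Q) = -116
F = -14754 (F = -116 - 14638 = -14754)
E(o, w) = √(45 + o + 2*w) (E(o, w) = √(45 + (o + 2*w)) = √(45 + o + 2*w))
E(h, -17)/36430 + 42413/F = √(45 - 24 + 2*(-17))/36430 + 42413/(-14754) = √(45 - 24 - 34)*(1/36430) + 42413*(-1/14754) = √(-13)*(1/36430) - 42413/14754 = (I*√13)*(1/36430) - 42413/14754 = I*√13/36430 - 42413/14754 = -42413/14754 + I*√13/36430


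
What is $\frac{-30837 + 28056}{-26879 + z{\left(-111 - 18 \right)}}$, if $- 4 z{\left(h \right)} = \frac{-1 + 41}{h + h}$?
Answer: $\frac{358749}{3467386} \approx 0.10346$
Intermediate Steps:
$z{\left(h \right)} = - \frac{5}{h}$ ($z{\left(h \right)} = - \frac{\left(-1 + 41\right) \frac{1}{h + h}}{4} = - \frac{40 \frac{1}{2 h}}{4} = - \frac{20 \frac{1}{h}}{4} = - \frac{5}{h}$)
$\frac{-30837 + 28056}{-26879 + z{\left(-111 - 18 \right)}} = \frac{-30837 + 28056}{-26879 - \frac{5}{-111 - 18}} = - \frac{2781}{-26879 - \frac{5}{-111 - 18}} = - \frac{2781}{-26879 - \frac{5}{-129}} = - \frac{2781}{-26879 - - \frac{5}{129}} = - \frac{2781}{-26879 + \frac{5}{129}} = - \frac{2781}{- \frac{3467386}{129}} = \left(-2781\right) \left(- \frac{129}{3467386}\right) = \frac{358749}{3467386}$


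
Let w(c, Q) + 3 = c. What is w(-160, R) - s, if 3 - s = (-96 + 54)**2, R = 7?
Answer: 1598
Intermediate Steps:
w(c, Q) = -3 + c
s = -1761 (s = 3 - (-96 + 54)**2 = 3 - 1*(-42)**2 = 3 - 1*1764 = 3 - 1764 = -1761)
w(-160, R) - s = (-3 - 160) - 1*(-1761) = -163 + 1761 = 1598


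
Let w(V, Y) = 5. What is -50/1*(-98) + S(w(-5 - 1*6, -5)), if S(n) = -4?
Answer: 4896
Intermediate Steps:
-50/1*(-98) + S(w(-5 - 1*6, -5)) = -50/1*(-98) - 4 = -50*1*(-98) - 4 = -50*(-98) - 4 = 4900 - 4 = 4896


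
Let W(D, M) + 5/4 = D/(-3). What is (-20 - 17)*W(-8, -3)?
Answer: -629/12 ≈ -52.417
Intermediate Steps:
W(D, M) = -5/4 - D/3 (W(D, M) = -5/4 + D/(-3) = -5/4 + D*(-⅓) = -5/4 - D/3)
(-20 - 17)*W(-8, -3) = (-20 - 17)*(-5/4 - ⅓*(-8)) = -37*(-5/4 + 8/3) = -37*17/12 = -629/12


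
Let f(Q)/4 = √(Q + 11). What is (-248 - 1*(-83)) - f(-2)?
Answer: -177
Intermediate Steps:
f(Q) = 4*√(11 + Q) (f(Q) = 4*√(Q + 11) = 4*√(11 + Q))
(-248 - 1*(-83)) - f(-2) = (-248 - 1*(-83)) - 4*√(11 - 2) = (-248 + 83) - 4*√9 = -165 - 4*3 = -165 - 1*12 = -165 - 12 = -177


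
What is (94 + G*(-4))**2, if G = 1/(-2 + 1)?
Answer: 9604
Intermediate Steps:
G = -1 (G = 1/(-1) = -1)
(94 + G*(-4))**2 = (94 - 1*(-4))**2 = (94 + 4)**2 = 98**2 = 9604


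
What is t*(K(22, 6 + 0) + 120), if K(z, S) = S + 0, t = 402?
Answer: 50652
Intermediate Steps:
K(z, S) = S
t*(K(22, 6 + 0) + 120) = 402*((6 + 0) + 120) = 402*(6 + 120) = 402*126 = 50652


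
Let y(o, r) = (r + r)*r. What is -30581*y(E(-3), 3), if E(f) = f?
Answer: -550458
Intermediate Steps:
y(o, r) = 2*r**2 (y(o, r) = (2*r)*r = 2*r**2)
-30581*y(E(-3), 3) = -61162*3**2 = -61162*9 = -30581*18 = -550458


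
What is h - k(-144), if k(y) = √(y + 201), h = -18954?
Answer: -18954 - √57 ≈ -18962.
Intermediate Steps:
k(y) = √(201 + y)
h - k(-144) = -18954 - √(201 - 144) = -18954 - √57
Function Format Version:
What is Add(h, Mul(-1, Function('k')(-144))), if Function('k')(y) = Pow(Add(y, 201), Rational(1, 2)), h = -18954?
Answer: Add(-18954, Mul(-1, Pow(57, Rational(1, 2)))) ≈ -18962.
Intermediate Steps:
Function('k')(y) = Pow(Add(201, y), Rational(1, 2))
Add(h, Mul(-1, Function('k')(-144))) = Add(-18954, Mul(-1, Pow(Add(201, -144), Rational(1, 2)))) = Add(-18954, Mul(-1, Pow(57, Rational(1, 2))))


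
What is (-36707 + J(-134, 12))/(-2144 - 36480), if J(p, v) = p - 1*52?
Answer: 36893/38624 ≈ 0.95518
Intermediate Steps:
J(p, v) = -52 + p (J(p, v) = p - 52 = -52 + p)
(-36707 + J(-134, 12))/(-2144 - 36480) = (-36707 + (-52 - 134))/(-2144 - 36480) = (-36707 - 186)/(-38624) = -36893*(-1/38624) = 36893/38624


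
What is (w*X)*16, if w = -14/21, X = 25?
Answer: -800/3 ≈ -266.67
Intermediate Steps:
w = -⅔ (w = -14*1/21 = -⅔ ≈ -0.66667)
(w*X)*16 = -⅔*25*16 = -50/3*16 = -800/3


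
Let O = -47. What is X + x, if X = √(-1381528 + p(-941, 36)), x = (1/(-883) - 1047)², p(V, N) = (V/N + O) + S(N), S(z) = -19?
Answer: 854703948004/779689 + 5*I*√1989533/6 ≈ 1.0962e+6 + 1175.4*I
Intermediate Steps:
p(V, N) = -66 + V/N (p(V, N) = (V/N - 47) - 19 = (-47 + V/N) - 19 = -66 + V/N)
x = 854703948004/779689 (x = (-1/883 - 1047)² = (-924502/883)² = 854703948004/779689 ≈ 1.0962e+6)
X = 5*I*√1989533/6 (X = √(-1381528 + (-66 - 941/36)) = √(-1381528 - 3317/36) = √(-49738325/36) = 5*I*√1989533/6 ≈ 1175.4*I)
X + x = 5*I*√1989533/6 + 854703948004/779689 = 854703948004/779689 + 5*I*√1989533/6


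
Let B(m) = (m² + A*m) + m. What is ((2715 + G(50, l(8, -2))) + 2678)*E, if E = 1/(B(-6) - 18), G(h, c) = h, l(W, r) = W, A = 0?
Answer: 5443/12 ≈ 453.58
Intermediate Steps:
B(m) = m + m² (B(m) = (m² + 0*m) + m = (m² + 0) + m = m² + m = m + m²)
E = 1/12 (E = 1/(-6*(1 - 6) - 18) = 1/(-6*(-5) - 18) = 1/(30 - 18) = 1/12 ≈ 0.083333)
((2715 + G(50, l(8, -2))) + 2678)*E = ((2715 + 50) + 2678)*(1/12) = (2765 + 2678)*(1/12) = 5443*(1/12) = 5443/12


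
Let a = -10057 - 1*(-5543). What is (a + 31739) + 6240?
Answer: 33465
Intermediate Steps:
a = -4514 (a = -10057 + 5543 = -4514)
(a + 31739) + 6240 = (-4514 + 31739) + 6240 = 27225 + 6240 = 33465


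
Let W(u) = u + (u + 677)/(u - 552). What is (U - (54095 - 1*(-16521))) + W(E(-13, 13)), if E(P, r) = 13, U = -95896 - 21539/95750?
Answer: -8592966192771/51609250 ≈ -1.6650e+5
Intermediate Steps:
U = -9182063539/95750 (U = -95896 - 21539/95750 = -9182063539/95750 ≈ -95896.)
W(u) = u + (677 + u)/(-552 + u)
(U - (54095 - 1*(-16521))) + W(E(-13, 13)) = (-9182063539/95750 - (54095 - 1*(-16521))) + (677 + 13² - 551*13)/(-552 + 13) = (-9182063539/95750 - (54095 + 16521)) + (677 + 169 - 7163)/(-539) = (-9182063539/95750 - 1*70616) - 1/539*(-6317) = (-9182063539/95750 - 70616) + 6317/539 = -15943545539/95750 + 6317/539 = -8592966192771/51609250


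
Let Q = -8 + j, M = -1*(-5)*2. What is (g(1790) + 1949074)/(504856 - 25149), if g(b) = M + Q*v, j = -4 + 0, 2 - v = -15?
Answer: 1948880/479707 ≈ 4.0626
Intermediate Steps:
v = 17 (v = 2 - 1*(-15) = 2 + 15 = 17)
M = 10 (M = 5*2 = 10)
j = -4
Q = -12 (Q = -8 - 4 = -12)
g(b) = -194 (g(b) = 10 - 12*17 = 10 - 204 = -194)
(g(1790) + 1949074)/(504856 - 25149) = (-194 + 1949074)/(504856 - 25149) = 1948880/479707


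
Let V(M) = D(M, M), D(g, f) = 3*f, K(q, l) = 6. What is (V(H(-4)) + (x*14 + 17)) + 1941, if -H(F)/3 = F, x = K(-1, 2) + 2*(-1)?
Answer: 2050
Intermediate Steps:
x = 4 (x = 6 + 2*(-1) = 6 - 2 = 4)
H(F) = -3*F
V(M) = 3*M
(V(H(-4)) + (x*14 + 17)) + 1941 = (3*(-3*(-4)) + (4*14 + 17)) + 1941 = (3*12 + (56 + 17)) + 1941 = (36 + 73) + 1941 = 109 + 1941 = 2050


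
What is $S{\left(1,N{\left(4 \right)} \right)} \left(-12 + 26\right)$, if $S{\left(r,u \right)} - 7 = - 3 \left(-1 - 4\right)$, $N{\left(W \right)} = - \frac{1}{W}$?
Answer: $308$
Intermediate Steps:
$S{\left(r,u \right)} = 22$ ($S{\left(r,u \right)} = 7 - 3 \left(-1 - 4\right) = 7 - -15 = 7 + 15 = 22$)
$S{\left(1,N{\left(4 \right)} \right)} \left(-12 + 26\right) = 22 \left(-12 + 26\right) = 22 \cdot 14 = 308$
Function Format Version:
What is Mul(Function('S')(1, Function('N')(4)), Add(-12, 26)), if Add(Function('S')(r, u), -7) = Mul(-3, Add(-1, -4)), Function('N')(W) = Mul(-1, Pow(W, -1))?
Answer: 308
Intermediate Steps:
Function('S')(r, u) = 22 (Function('S')(r, u) = Add(7, Mul(-3, Add(-1, -4))) = Add(7, Mul(-3, -5)) = Add(7, 15) = 22)
Mul(Function('S')(1, Function('N')(4)), Add(-12, 26)) = Mul(22, Add(-12, 26)) = Mul(22, 14) = 308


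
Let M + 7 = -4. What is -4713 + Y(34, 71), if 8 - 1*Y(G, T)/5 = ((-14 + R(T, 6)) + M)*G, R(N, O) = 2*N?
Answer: -24563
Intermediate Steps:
M = -11 (M = -7 - 4 = -11)
Y(G, T) = 40 - 5*G*(-25 + 2*T) (Y(G, T) = 40 - 5*((-14 + 2*T) - 11)*G = 40 - 5*(-25 + 2*T)*G = 40 - 5*G*(-25 + 2*T))
-4713 + Y(34, 71) = -4713 + (40 + 125*34 - 10*34*71) = -4713 + (40 + 4250 - 24140) = -4713 - 19850 = -24563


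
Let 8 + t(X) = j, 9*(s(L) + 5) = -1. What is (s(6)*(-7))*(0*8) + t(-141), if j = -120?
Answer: -128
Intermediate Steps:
s(L) = -46/9 (s(L) = -5 + (⅑)*(-1) = -5 - ⅑ = -46/9)
t(X) = -128 (t(X) = -8 - 120 = -128)
(s(6)*(-7))*(0*8) + t(-141) = (-46/9*(-7))*(0*8) - 128 = (322/9)*0 - 128 = 0 - 128 = -128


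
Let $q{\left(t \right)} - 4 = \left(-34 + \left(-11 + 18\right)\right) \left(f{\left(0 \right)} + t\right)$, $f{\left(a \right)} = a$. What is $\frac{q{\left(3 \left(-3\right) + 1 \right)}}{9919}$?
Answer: $\frac{220}{9919} \approx 0.02218$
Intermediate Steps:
$q{\left(t \right)} = 4 - 27 t$ ($q{\left(t \right)} = 4 + \left(-34 + \left(-11 + 18\right)\right) \left(0 + t\right) = 4 + \left(-34 + 7\right) t = 4 - 27 t$)
$\frac{q{\left(3 \left(-3\right) + 1 \right)}}{9919} = \frac{4 - 27 \left(3 \left(-3\right) + 1\right)}{9919} = \left(4 - 27 \left(-9 + 1\right)\right) \frac{1}{9919} = \left(4 - -216\right) \frac{1}{9919} = \left(4 + 216\right) \frac{1}{9919} = 220 \cdot \frac{1}{9919} = \frac{220}{9919}$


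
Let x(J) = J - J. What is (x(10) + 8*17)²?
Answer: 18496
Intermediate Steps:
x(J) = 0
(x(10) + 8*17)² = (0 + 8*17)² = (0 + 136)² = 136² = 18496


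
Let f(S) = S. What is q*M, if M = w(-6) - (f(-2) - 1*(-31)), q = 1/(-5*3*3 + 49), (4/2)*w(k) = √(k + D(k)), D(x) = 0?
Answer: -29/4 + I*√6/8 ≈ -7.25 + 0.30619*I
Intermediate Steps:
w(k) = √k/2 (w(k) = √(k + 0)/2 = √k/2)
q = ¼ (q = 1/(-15*3 + 49) = 1/(-45 + 49) = 1/4 = ¼ ≈ 0.25000)
M = -29 + I*√6/2 (M = √(-6)/2 - (-2 - 1*(-31)) = (I*√6)/2 - (-2 + 31) = I*√6/2 - 1*29 = I*√6/2 - 29 = -29 + I*√6/2 ≈ -29.0 + 1.2247*I)
q*M = (-29 + I*√6/2)/4 = -29/4 + I*√6/8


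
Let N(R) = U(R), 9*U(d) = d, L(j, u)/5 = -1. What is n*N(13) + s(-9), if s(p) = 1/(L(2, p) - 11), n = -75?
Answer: -5203/48 ≈ -108.40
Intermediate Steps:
L(j, u) = -5 (L(j, u) = 5*(-1) = -5)
U(d) = d/9
s(p) = -1/16 (s(p) = 1/(-5 - 11) = 1/(-16) = -1/16)
N(R) = R/9
n*N(13) + s(-9) = -25*13/3 - 1/16 = -75*13/9 - 1/16 = -325/3 - 1/16 = -5203/48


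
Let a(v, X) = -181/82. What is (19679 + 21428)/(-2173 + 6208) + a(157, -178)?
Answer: 2640439/330870 ≈ 7.9803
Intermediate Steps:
a(v, X) = -181/82 (a(v, X) = -181*1/82 = -181/82)
(19679 + 21428)/(-2173 + 6208) + a(157, -178) = (19679 + 21428)/(-2173 + 6208) - 181/82 = 41107/4035 - 181/82 = 2640439/330870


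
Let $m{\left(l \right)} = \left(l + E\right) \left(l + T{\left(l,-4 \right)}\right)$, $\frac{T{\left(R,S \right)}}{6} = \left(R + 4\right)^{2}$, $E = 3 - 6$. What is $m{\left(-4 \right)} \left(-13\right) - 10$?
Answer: $-374$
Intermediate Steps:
$E = -3$ ($E = 3 - 6 = -3$)
$T{\left(R,S \right)} = 6 \left(4 + R\right)^{2}$ ($T{\left(R,S \right)} = 6 \left(R + 4\right)^{2} = 6 \left(4 + R\right)^{2}$)
$m{\left(l \right)} = \left(-3 + l\right) \left(l + 6 \left(4 + l\right)^{2}\right)$ ($m{\left(l \right)} = \left(l - 3\right) \left(l + 6 \left(4 + l\right)^{2}\right) = \left(-3 + l\right) \left(l + 6 \left(4 + l\right)^{2}\right)$)
$m{\left(-4 \right)} \left(-13\right) - 10 = \left(-288 - -204 + 6 \left(-4\right)^{3} + 31 \left(-4\right)^{2}\right) \left(-13\right) - 10 = \left(-288 + 204 + 6 \left(-64\right) + 31 \cdot 16\right) \left(-13\right) - 10 = \left(-288 + 204 - 384 + 496\right) \left(-13\right) - 10 = 28 \left(-13\right) - 10 = -364 - 10 = -374$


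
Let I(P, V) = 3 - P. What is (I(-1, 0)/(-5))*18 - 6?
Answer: -102/5 ≈ -20.400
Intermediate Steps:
(I(-1, 0)/(-5))*18 - 6 = ((3 - 1*(-1))/(-5))*18 - 6 = ((3 + 1)*(-⅕))*18 - 6 = (4*(-⅕))*18 - 6 = -⅘*18 - 6 = -72/5 - 6 = -102/5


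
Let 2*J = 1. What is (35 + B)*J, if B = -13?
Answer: 11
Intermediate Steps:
J = ½ (J = (½)*1 = ½ ≈ 0.50000)
(35 + B)*J = (35 - 13)*(½) = 22*(½) = 11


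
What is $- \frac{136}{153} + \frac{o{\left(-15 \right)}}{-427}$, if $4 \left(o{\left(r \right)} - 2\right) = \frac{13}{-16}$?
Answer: $- \frac{219659}{245952} \approx -0.8931$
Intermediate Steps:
$o{\left(r \right)} = \frac{115}{64}$ ($o{\left(r \right)} = 2 + \frac{13 \frac{1}{-16}}{4} = 2 + \frac{13 \left(- \frac{1}{16}\right)}{4} = 2 + \frac{1}{4} \left(- \frac{13}{16}\right) = 2 - \frac{13}{64} = \frac{115}{64}$)
$- \frac{136}{153} + \frac{o{\left(-15 \right)}}{-427} = - \frac{136}{153} + \frac{115}{64 \left(-427\right)} = \left(-136\right) \frac{1}{153} + \frac{115}{64} \left(- \frac{1}{427}\right) = - \frac{8}{9} - \frac{115}{27328} = - \frac{219659}{245952}$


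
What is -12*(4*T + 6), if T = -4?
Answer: 120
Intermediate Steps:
-12*(4*T + 6) = -12*(4*(-4) + 6) = -12*(-16 + 6) = -12*(-10) = 120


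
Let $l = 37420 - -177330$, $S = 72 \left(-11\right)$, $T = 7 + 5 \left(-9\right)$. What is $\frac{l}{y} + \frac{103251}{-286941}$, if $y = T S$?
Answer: $\frac{9752189609}{1439296056} \approx 6.7757$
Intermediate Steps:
$T = -38$ ($T = 7 - 45 = -38$)
$S = -792$
$l = 214750$ ($l = 37420 + 177330 = 214750$)
$y = 30096$ ($y = \left(-38\right) \left(-792\right) = 30096$)
$\frac{l}{y} + \frac{103251}{-286941} = \frac{214750}{30096} + \frac{103251}{-286941} = 214750 \cdot \frac{1}{30096} + 103251 \left(- \frac{1}{286941}\right) = \frac{107375}{15048} - \frac{34417}{95647} = \frac{9752189609}{1439296056}$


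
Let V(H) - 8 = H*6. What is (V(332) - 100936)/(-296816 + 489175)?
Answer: -664/1291 ≈ -0.51433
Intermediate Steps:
V(H) = 8 + 6*H (V(H) = 8 + H*6 = 8 + 6*H)
(V(332) - 100936)/(-296816 + 489175) = ((8 + 6*332) - 100936)/(-296816 + 489175) = ((8 + 1992) - 100936)/192359 = (2000 - 100936)*(1/192359) = -98936*1/192359 = -664/1291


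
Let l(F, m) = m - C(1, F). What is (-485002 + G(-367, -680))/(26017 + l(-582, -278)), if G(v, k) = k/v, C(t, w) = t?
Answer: -88997527/4722923 ≈ -18.844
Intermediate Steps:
l(F, m) = -1 + m (l(F, m) = m - 1*1 = m - 1 = -1 + m)
(-485002 + G(-367, -680))/(26017 + l(-582, -278)) = (-485002 - 680/(-367))/(26017 + (-1 - 278)) = (-485002 - 680*(-1/367))/(26017 - 279) = (-485002 + 680/367)/25738 = -177995054/367*1/25738 = -88997527/4722923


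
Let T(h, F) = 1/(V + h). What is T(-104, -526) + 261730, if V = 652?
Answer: 143428041/548 ≈ 2.6173e+5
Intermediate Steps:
T(h, F) = 1/(652 + h)
T(-104, -526) + 261730 = 1/(652 - 104) + 261730 = 1/548 + 261730 = 143428041/548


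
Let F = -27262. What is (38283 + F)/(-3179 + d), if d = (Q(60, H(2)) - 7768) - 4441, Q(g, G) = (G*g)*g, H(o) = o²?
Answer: -11021/988 ≈ -11.155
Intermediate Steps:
Q(g, G) = G*g²
d = 2191 (d = (2²*60² - 7768) - 4441 = (4*3600 - 7768) - 4441 = (14400 - 7768) - 4441 = 6632 - 4441 = 2191)
(38283 + F)/(-3179 + d) = (38283 - 27262)/(-3179 + 2191) = 11021/(-988) = 11021*(-1/988) = -11021/988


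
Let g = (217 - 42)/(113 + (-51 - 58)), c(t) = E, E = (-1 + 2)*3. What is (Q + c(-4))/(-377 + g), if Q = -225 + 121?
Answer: 404/1333 ≈ 0.30308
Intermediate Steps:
E = 3 (E = 1*3 = 3)
Q = -104
c(t) = 3
g = 175/4 (g = 175/(113 - 109) = 175/4 ≈ 43.750)
(Q + c(-4))/(-377 + g) = (-104 + 3)/(-377 + 175/4) = -101/(-1333/4) = -101*(-4/1333) = 404/1333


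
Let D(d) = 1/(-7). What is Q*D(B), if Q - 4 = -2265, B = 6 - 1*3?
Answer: 323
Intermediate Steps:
B = 3 (B = 6 - 3 = 3)
D(d) = -1/7
Q = -2261 (Q = 4 - 2265 = -2261)
Q*D(B) = -2261*(-1/7) = 323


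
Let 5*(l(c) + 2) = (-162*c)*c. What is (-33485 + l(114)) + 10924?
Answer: -2218167/5 ≈ -4.4363e+5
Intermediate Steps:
l(c) = -2 - 162*c²/5 (l(c) = -2 + ((-162*c)*c)/5 = -2 + (-162*c²)/5 = -2 - 162*c²/5)
(-33485 + l(114)) + 10924 = (-33485 + (-2 - 162/5*114²)) + 10924 = (-33485 + (-2 - 162/5*12996)) + 10924 = (-33485 + (-2 - 2105352/5)) + 10924 = (-33485 - 2105362/5) + 10924 = -2272787/5 + 10924 = -2218167/5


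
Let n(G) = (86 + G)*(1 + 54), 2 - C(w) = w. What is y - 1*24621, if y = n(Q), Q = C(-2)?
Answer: -19671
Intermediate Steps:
C(w) = 2 - w
Q = 4 (Q = 2 - 1*(-2) = 2 + 2 = 4)
n(G) = 4730 + 55*G (n(G) = (86 + G)*55 = 4730 + 55*G)
y = 4950 (y = 4730 + 55*4 = 4730 + 220 = 4950)
y - 1*24621 = 4950 - 1*24621 = 4950 - 24621 = -19671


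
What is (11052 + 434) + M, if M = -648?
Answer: 10838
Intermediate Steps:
(11052 + 434) + M = (11052 + 434) - 648 = 11486 - 648 = 10838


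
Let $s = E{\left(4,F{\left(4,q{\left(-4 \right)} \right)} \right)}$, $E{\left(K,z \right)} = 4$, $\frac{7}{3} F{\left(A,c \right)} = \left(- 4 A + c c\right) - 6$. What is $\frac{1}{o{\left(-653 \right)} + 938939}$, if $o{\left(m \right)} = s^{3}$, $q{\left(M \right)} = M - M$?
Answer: $\frac{1}{939003} \approx 1.065 \cdot 10^{-6}$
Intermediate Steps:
$q{\left(M \right)} = 0$
$F{\left(A,c \right)} = - \frac{18}{7} - \frac{12 A}{7} + \frac{3 c^{2}}{7}$ ($F{\left(A,c \right)} = \frac{3 \left(\left(- 4 A + c c\right) - 6\right)}{7} = \frac{3 \left(\left(- 4 A + c^{2}\right) - 6\right)}{7} = \frac{3 \left(\left(c^{2} - 4 A\right) - 6\right)}{7} = \frac{3 \left(-6 + c^{2} - 4 A\right)}{7} = - \frac{18}{7} - \frac{12 A}{7} + \frac{3 c^{2}}{7}$)
$s = 4$
$o{\left(m \right)} = 64$ ($o{\left(m \right)} = 4^{3} = 64$)
$\frac{1}{o{\left(-653 \right)} + 938939} = \frac{1}{64 + 938939} = \frac{1}{939003}$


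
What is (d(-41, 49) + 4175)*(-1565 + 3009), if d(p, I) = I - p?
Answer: 6158660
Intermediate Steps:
(d(-41, 49) + 4175)*(-1565 + 3009) = ((49 - 1*(-41)) + 4175)*(-1565 + 3009) = ((49 + 41) + 4175)*1444 = (90 + 4175)*1444 = 4265*1444 = 6158660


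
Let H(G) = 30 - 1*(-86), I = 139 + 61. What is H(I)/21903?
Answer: 116/21903 ≈ 0.0052961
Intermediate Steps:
I = 200
H(G) = 116 (H(G) = 30 + 86 = 116)
H(I)/21903 = 116/21903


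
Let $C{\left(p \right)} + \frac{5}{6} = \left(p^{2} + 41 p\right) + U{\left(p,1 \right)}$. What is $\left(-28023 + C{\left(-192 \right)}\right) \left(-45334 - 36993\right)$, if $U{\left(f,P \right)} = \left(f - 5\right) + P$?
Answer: $- \frac{381420991}{6} \approx -6.357 \cdot 10^{7}$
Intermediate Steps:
$U{\left(f,P \right)} = -5 + P + f$ ($U{\left(f,P \right)} = \left(-5 + f\right) + P = -5 + P + f$)
$C{\left(p \right)} = - \frac{29}{6} + p^{2} + 42 p$ ($C{\left(p \right)} = - \frac{5}{6} + \left(\left(p^{2} + 41 p\right) + \left(-5 + 1 + p\right)\right) = - \frac{5}{6} + \left(\left(p^{2} + 41 p\right) + \left(-4 + p\right)\right) = - \frac{5}{6} + \left(-4 + p^{2} + 42 p\right) = - \frac{29}{6} + p^{2} + 42 p$)
$\left(-28023 + C{\left(-192 \right)}\right) \left(-45334 - 36993\right) = \left(-28023 + \left(- \frac{29}{6} + \left(-192\right)^{2} + 42 \left(-192\right)\right)\right) \left(-45334 - 36993\right) = \left(-28023 - - \frac{172771}{6}\right) \left(-45334 - 36993\right) = \left(-28023 + \frac{172771}{6}\right) \left(-82327\right) = \frac{4633}{6} \left(-82327\right) = - \frac{381420991}{6}$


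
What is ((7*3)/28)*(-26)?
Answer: -39/2 ≈ -19.500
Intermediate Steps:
((7*3)/28)*(-26) = (21*(1/28))*(-26) = (3/4)*(-26) = -39/2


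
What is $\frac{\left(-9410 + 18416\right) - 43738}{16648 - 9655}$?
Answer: $- \frac{34732}{6993} \approx -4.9667$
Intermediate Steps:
$\frac{\left(-9410 + 18416\right) - 43738}{16648 - 9655} = \frac{9006 - 43738}{16648 - 9655} = - \frac{34732}{6993}$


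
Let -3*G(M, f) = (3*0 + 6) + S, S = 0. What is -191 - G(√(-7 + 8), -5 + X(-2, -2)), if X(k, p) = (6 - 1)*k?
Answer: -189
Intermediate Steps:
X(k, p) = 5*k
G(M, f) = -2 (G(M, f) = -((3*0 + 6) + 0)/3 = -((0 + 6) + 0)/3 = -(6 + 0)/3 = -⅓*6 = -2)
-191 - G(√(-7 + 8), -5 + X(-2, -2)) = -191 - 1*(-2) = -191 + 2 = -189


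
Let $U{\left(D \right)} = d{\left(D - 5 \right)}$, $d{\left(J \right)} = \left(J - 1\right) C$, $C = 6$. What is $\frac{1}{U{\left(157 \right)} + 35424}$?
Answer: $\frac{1}{36330} \approx 2.7525 \cdot 10^{-5}$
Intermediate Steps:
$d{\left(J \right)} = -6 + 6 J$ ($d{\left(J \right)} = \left(J - 1\right) 6 = \left(-1 + J\right) 6 = -6 + 6 J$)
$U{\left(D \right)} = -36 + 6 D$ ($U{\left(D \right)} = -6 + 6 \left(D - 5\right) = -6 + 6 \left(-5 + D\right) = -6 + \left(-30 + 6 D\right) = -36 + 6 D$)
$\frac{1}{U{\left(157 \right)} + 35424} = \frac{1}{\left(-36 + 6 \cdot 157\right) + 35424} = \frac{1}{\left(-36 + 942\right) + 35424} = \frac{1}{906 + 35424} = \frac{1}{36330}$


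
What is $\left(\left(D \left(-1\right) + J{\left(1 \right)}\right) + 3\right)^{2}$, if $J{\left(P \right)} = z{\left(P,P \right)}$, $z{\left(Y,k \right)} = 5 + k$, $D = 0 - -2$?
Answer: $49$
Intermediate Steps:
$D = 2$ ($D = 0 + 2 = 2$)
$J{\left(P \right)} = 5 + P$
$\left(\left(D \left(-1\right) + J{\left(1 \right)}\right) + 3\right)^{2} = \left(\left(2 \left(-1\right) + \left(5 + 1\right)\right) + 3\right)^{2} = \left(\left(-2 + 6\right) + 3\right)^{2} = \left(4 + 3\right)^{2} = 7^{2} = 49$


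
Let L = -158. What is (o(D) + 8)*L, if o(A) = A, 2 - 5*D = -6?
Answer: -7584/5 ≈ -1516.8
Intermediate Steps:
D = 8/5 (D = ⅖ - ⅕*(-6) = ⅖ + 6/5 = 8/5 ≈ 1.6000)
(o(D) + 8)*L = (8/5 + 8)*(-158) = (48/5)*(-158) = -7584/5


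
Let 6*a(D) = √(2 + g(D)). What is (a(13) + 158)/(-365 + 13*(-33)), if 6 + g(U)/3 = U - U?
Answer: -79/397 - I/1191 ≈ -0.19899 - 0.00083963*I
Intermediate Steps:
g(U) = -18 (g(U) = -18 + 3*(U - U) = -18 + 3*0 = -18 + 0 = -18)
a(D) = 2*I/3 (a(D) = √(2 - 18)/6 = √(-16)/6 = (4*I)/6 = 2*I/3)
(a(13) + 158)/(-365 + 13*(-33)) = (2*I/3 + 158)/(-365 + 13*(-33)) = (158 + 2*I/3)/(-365 - 429) = (158 + 2*I/3)/(-794) = (158 + 2*I/3)*(-1/794) = -79/397 - I/1191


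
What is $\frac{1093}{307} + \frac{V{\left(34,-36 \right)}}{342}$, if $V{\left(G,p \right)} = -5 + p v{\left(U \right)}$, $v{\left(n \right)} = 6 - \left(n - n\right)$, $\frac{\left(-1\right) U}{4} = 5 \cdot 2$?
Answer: $\frac{305959}{104994} \approx 2.9141$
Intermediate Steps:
$U = -40$ ($U = - 4 \cdot 5 \cdot 2 = \left(-4\right) 10 = -40$)
$v{\left(n \right)} = 6$ ($v{\left(n \right)} = 6 - 0 = 6 + 0 = 6$)
$V{\left(G,p \right)} = -5 + 6 p$ ($V{\left(G,p \right)} = -5 + p 6 = -5 + 6 p$)
$\frac{1093}{307} + \frac{V{\left(34,-36 \right)}}{342} = \frac{1093}{307} + \frac{-5 + 6 \left(-36\right)}{342} = 1093 \cdot \frac{1}{307} + \left(-5 - 216\right) \frac{1}{342} = \frac{1093}{307} - \frac{221}{342} = \frac{305959}{104994}$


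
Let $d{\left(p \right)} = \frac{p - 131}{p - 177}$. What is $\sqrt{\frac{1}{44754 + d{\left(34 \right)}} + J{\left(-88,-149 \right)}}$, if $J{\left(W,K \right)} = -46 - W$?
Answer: $\frac{\sqrt{1720277369863979}}{6399919} \approx 6.4807$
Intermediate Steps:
$d{\left(p \right)} = \frac{-131 + p}{-177 + p}$
$\sqrt{\frac{1}{44754 + d{\left(34 \right)}} + J{\left(-88,-149 \right)}} = \sqrt{\frac{1}{44754 + \frac{-131 + 34}{-177 + 34}} - -42} = \sqrt{\frac{1}{44754 + \frac{1}{-143} \left(-97\right)} + \left(-46 + 88\right)} = \sqrt{\frac{1}{44754 - - \frac{97}{143}} + 42} = \sqrt{\frac{1}{44754 + \frac{97}{143}} + 42} = \sqrt{\frac{1}{\frac{6399919}{143}} + 42} = \sqrt{\frac{143}{6399919} + 42} = \sqrt{\frac{268796741}{6399919}} = \frac{\sqrt{1720277369863979}}{6399919}$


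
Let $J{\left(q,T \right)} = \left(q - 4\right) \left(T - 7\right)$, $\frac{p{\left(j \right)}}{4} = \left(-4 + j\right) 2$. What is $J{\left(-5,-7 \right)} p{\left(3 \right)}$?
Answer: $-1008$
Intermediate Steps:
$p{\left(j \right)} = -32 + 8 j$ ($p{\left(j \right)} = 4 \left(-4 + j\right) 2 = 4 \left(-8 + 2 j\right) = -32 + 8 j$)
$J{\left(q,T \right)} = \left(-7 + T\right) \left(-4 + q\right)$ ($J{\left(q,T \right)} = \left(q - 4\right) \left(-7 + T\right) = \left(-4 + q\right) \left(-7 + T\right) = \left(-7 + T\right) \left(-4 + q\right)$)
$J{\left(-5,-7 \right)} p{\left(3 \right)} = \left(28 - -35 - -28 - -35\right) \left(-32 + 8 \cdot 3\right) = \left(28 + 35 + 28 + 35\right) \left(-32 + 24\right) = 126 \left(-8\right) = -1008$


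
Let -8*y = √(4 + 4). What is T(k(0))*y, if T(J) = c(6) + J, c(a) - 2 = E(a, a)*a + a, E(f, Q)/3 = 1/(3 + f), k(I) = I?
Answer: -5*√2/2 ≈ -3.5355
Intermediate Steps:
E(f, Q) = 3/(3 + f)
c(a) = 2 + a + 3*a/(3 + a) (c(a) = 2 + ((3/(3 + a))*a + a) = 2 + (3*a/(3 + a) + a) = 2 + (a + 3*a/(3 + a)) = 2 + a + 3*a/(3 + a))
y = -√2/4 (y = -√(4 + 4)/8 = -√2/4 ≈ -0.35355)
T(J) = 10 + J (T(J) = (6 + 6² + 8*6)/(3 + 6) + J = (6 + 36 + 48)/9 + J = (⅑)*90 + J = 10 + J)
T(k(0))*y = (10 + 0)*(-√2/4) = 10*(-√2/4) = -5*√2/2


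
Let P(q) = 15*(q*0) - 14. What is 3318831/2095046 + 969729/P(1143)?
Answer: -507895099725/7332661 ≈ -69265.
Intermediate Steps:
P(q) = -14 (P(q) = 15*0 - 14 = 0 - 14 = -14)
3318831/2095046 + 969729/P(1143) = 3318831/2095046 + 969729/(-14) = 3318831*(1/2095046) + 969729*(-1/14) = 3318831/2095046 - 969729/14 = -507895099725/7332661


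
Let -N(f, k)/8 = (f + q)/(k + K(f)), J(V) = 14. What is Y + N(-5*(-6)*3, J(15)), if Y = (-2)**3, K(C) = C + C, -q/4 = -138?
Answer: -3344/97 ≈ -34.474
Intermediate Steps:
q = 552 (q = -4*(-138) = 552)
K(C) = 2*C
Y = -8
N(f, k) = -8*(552 + f)/(k + 2*f) (N(f, k) = -8*(f + 552)/(k + 2*f) = -8*(552 + f)/(k + 2*f))
Y + N(-5*(-6)*3, J(15)) = -8 + 8*(-552 - (-5*(-6))*3)/(14 + 2*(-5*(-6)*3)) = -8 + 8*(-552 - 30*3)/(14 + 2*(30*3)) = -8 + 8*(-552 - 1*90)/(14 + 2*90) = -8 + 8*(-552 - 90)/(14 + 180) = -8 + 8*(-642)/194 = -8 + 8*(1/194)*(-642) = -8 - 2568/97 = -3344/97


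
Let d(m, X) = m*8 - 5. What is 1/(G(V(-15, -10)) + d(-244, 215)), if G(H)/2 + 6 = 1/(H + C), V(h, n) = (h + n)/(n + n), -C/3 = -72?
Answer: -869/1711053 ≈ -0.00050787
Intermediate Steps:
C = 216 (C = -3*(-72) = 216)
V(h, n) = (h + n)/(2*n) (V(h, n) = (h + n)/((2*n)) = (h + n)*(1/(2*n)) = (h + n)/(2*n))
d(m, X) = -5 + 8*m (d(m, X) = 8*m - 5 = -5 + 8*m)
G(H) = -12 + 2/(216 + H) (G(H) = -12 + 2/(H + 216) = -12 + 2/(216 + H))
1/(G(V(-15, -10)) + d(-244, 215)) = 1/(2*(-1295 - 3*(-15 - 10)/(-10))/(216 + (1/2)*(-15 - 10)/(-10)) + (-5 + 8*(-244))) = 1/(2*(-1295 - 3*(-1)*(-25)/10)/(216 + (1/2)*(-1/10)*(-25)) + (-5 - 1952)) = 1/(2*(-1295 - 6*5/4)/(216 + 5/4) - 1957) = 1/(2*(-1295 - 15/2)/(869/4) - 1957) = 1/(2*(4/869)*(-2605/2) - 1957) = 1/(-10420/869 - 1957) = 1/(-1711053/869) = -869/1711053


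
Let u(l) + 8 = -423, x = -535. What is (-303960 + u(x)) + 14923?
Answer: -289468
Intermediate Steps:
u(l) = -431 (u(l) = -8 - 423 = -431)
(-303960 + u(x)) + 14923 = (-303960 - 431) + 14923 = -304391 + 14923 = -289468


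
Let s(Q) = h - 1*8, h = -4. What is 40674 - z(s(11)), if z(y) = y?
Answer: 40686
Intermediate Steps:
s(Q) = -12 (s(Q) = -4 - 1*8 = -4 - 8 = -12)
40674 - z(s(11)) = 40674 - 1*(-12) = 40674 + 12 = 40686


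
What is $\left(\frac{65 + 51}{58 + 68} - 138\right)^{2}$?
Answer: $\frac{74580496}{3969} \approx 18791.0$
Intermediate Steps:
$\left(\frac{65 + 51}{58 + 68} - 138\right)^{2} = \left(\frac{116}{126} - 138\right)^{2} = \left(116 \cdot \frac{1}{126} - 138\right)^{2} = \left(\frac{58}{63} - 138\right)^{2} = \left(- \frac{8636}{63}\right)^{2} = \frac{74580496}{3969}$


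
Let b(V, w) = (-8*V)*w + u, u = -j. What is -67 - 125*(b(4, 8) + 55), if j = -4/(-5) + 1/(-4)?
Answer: 100507/4 ≈ 25127.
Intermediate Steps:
j = 11/20 (j = -4*(-1/5) + 1*(-1/4) = 4/5 - 1/4 = 11/20 ≈ 0.55000)
u = -11/20 (u = -1*11/20 = -11/20 ≈ -0.55000)
b(V, w) = -11/20 - 8*V*w (b(V, w) = (-8*V)*w - 11/20 = -8*V*w - 11/20 = -11/20 - 8*V*w)
-67 - 125*(b(4, 8) + 55) = -67 - 125*((-11/20 - 8*4*8) + 55) = -67 - 125*((-11/20 - 256) + 55) = -67 - 125*(-5131/20 + 55) = -67 - 125*(-4031/20) = -67 + 100775/4 = 100507/4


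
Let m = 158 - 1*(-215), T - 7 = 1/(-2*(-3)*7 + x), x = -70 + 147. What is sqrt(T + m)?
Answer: sqrt(5381299)/119 ≈ 19.494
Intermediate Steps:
x = 77
T = 834/119 (T = 7 + 1/(-2*(-3)*7 + 77) = 7 + 1/(6*7 + 77) = 7 + 1/(42 + 77) = 7 + 1/119 = 834/119 ≈ 7.0084)
m = 373 (m = 158 + 215 = 373)
sqrt(T + m) = sqrt(834/119 + 373) = sqrt(45221/119) = sqrt(5381299)/119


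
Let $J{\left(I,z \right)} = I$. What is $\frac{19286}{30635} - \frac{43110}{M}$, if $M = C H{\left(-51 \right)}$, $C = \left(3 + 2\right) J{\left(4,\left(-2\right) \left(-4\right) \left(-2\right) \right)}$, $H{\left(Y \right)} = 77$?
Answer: $- \frac{1066921}{38990} \approx -27.364$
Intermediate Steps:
$C = 20$ ($C = \left(3 + 2\right) 4 = 5 \cdot 4 = 20$)
$M = 1540$ ($M = 20 \cdot 77 = 1540$)
$\frac{19286}{30635} - \frac{43110}{M} = \frac{19286}{30635} - \frac{43110}{1540} = 19286 \cdot \frac{1}{30635} - \frac{4311}{154} = \frac{19286}{30635} - \frac{4311}{154} = - \frac{1066921}{38990}$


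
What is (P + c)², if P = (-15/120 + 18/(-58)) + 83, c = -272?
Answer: 1931514601/53824 ≈ 35886.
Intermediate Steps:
P = 19155/232 (P = (-15*1/120 + 18*(-1/58)) + 83 = (-⅛ - 9/29) + 83 = -101/232 + 83 = 19155/232 ≈ 82.565)
(P + c)² = (19155/232 - 272)² = (-43949/232)² = 1931514601/53824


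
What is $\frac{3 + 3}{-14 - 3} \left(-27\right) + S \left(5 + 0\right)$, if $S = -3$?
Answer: $- \frac{93}{17} \approx -5.4706$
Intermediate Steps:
$\frac{3 + 3}{-14 - 3} \left(-27\right) + S \left(5 + 0\right) = \frac{3 + 3}{-14 - 3} \left(-27\right) - 3 \left(5 + 0\right) = \frac{6}{-17} \left(-27\right) - 15 = 6 \left(- \frac{1}{17}\right) \left(-27\right) - 15 = \left(- \frac{6}{17}\right) \left(-27\right) - 15 = \frac{162}{17} - 15 = - \frac{93}{17}$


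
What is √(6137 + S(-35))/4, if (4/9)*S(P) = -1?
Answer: √24539/8 ≈ 19.581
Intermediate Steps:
S(P) = -9/4 (S(P) = (9/4)*(-1) = -9/4)
√(6137 + S(-35))/4 = √(6137 - 9/4)/4 = √(24539/4)/4 = (√24539/2)/4 = √24539/8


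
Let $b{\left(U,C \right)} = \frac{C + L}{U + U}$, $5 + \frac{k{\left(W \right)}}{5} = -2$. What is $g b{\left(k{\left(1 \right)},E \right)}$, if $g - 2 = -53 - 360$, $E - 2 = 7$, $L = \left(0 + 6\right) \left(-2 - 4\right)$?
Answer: $- \frac{11097}{70} \approx -158.53$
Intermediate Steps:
$k{\left(W \right)} = -35$ ($k{\left(W \right)} = -25 + 5 \left(-2\right) = -25 - 10 = -35$)
$L = -36$ ($L = 6 \left(-6\right) = -36$)
$E = 9$ ($E = 2 + 7 = 9$)
$g = -411$ ($g = 2 - 413 = -411$)
$b{\left(U,C \right)} = \frac{-36 + C}{2 U}$ ($b{\left(U,C \right)} = \frac{C - 36}{U + U} = \frac{-36 + C}{2 U}$)
$g b{\left(k{\left(1 \right)},E \right)} = - 411 \frac{-36 + 9}{2 \left(-35\right)} = - 411 \cdot \frac{1}{2} \left(- \frac{1}{35}\right) \left(-27\right) = \left(-411\right) \frac{27}{70} = - \frac{11097}{70}$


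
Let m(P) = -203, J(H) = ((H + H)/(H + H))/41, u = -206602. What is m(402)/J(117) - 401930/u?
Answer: -859573258/103301 ≈ -8321.0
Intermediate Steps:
J(H) = 1/41 (J(H) = ((2*H)/((2*H)))*(1/41) = ((2*H)*(1/(2*H)))*(1/41) = 1*(1/41) = 1/41)
m(402)/J(117) - 401930/u = -203/1/41 - 401930/(-206602) = -203*41 - 401930*(-1/206602) = -8323 + 200965/103301 = -859573258/103301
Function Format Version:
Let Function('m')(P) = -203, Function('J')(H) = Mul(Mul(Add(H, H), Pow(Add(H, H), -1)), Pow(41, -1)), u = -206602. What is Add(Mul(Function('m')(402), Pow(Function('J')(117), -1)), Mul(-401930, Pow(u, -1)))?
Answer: Rational(-859573258, 103301) ≈ -8321.0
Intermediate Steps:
Function('J')(H) = Rational(1, 41) (Function('J')(H) = Mul(Mul(Mul(2, H), Pow(Mul(2, H), -1)), Rational(1, 41)) = Mul(Mul(Mul(2, H), Mul(Rational(1, 2), Pow(H, -1))), Rational(1, 41)) = Mul(1, Rational(1, 41)) = Rational(1, 41))
Add(Mul(Function('m')(402), Pow(Function('J')(117), -1)), Mul(-401930, Pow(u, -1))) = Add(Mul(-203, Pow(Rational(1, 41), -1)), Mul(-401930, Pow(-206602, -1))) = Add(Mul(-203, 41), Mul(-401930, Rational(-1, 206602))) = Add(-8323, Rational(200965, 103301)) = Rational(-859573258, 103301)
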